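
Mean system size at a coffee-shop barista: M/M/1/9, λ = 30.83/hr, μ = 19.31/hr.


ρ = 30.83/19.31 = 1.5966
L = ρ[1 − (K+1)ρ^K + Kρ^(K+1)] / [(1−ρ)(1−ρ^(K+1))]
Numerator: 1.5966·(1 − 10·67.409524 + 9·107.624838) = 471.835192
Denominator: (-0.5966)·(-106.624838) = 63.610468
L = 471.835192/63.610468 = 7.4176

Final: 7.4176


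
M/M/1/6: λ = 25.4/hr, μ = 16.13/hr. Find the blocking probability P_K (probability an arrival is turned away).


ρ = λ/μ = 25.4/16.13 = 1.5747
P_K = (1−ρ)ρ^K/(1−ρ^(K+1)) = (-0.5747·15.247411)/(1 − 24.010182)
= -8.762771/-23.010182 = 0.380821

Final: 0.380821


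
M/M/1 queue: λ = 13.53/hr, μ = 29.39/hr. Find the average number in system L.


ρ = λ/μ = 13.53/29.39 = 0.4604
L = ρ/(1−ρ) = 0.4604/(1 − 0.4604) = 0.4604/0.5396 = 0.8531

Final: 0.8531


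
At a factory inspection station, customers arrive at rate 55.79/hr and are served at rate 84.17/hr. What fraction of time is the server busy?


ρ = λ/μ = 55.79/84.17 = 0.6628

Final: 0.6628


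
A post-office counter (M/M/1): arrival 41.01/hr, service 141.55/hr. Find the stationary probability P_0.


ρ = 41.01/141.55 = 0.2897
P_n = (1−ρ)·ρ^n = (1 − 0.2897)·0.2897^0 = 0.7103·1.000000 = 0.710279

Final: 0.710279


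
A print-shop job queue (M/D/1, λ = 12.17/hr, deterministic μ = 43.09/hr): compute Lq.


ρ = 12.17/43.09 = 0.2824
M/D/1: Lq = ρ²/(2(1−ρ)) = 0.07977/(2·0.7176) = 0.05558

Final: 0.05558


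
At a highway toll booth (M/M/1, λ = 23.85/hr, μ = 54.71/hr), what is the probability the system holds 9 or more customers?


ρ = 23.85/54.71 = 0.4359
P(N ≥ n) = ρ^n = 0.4359^9 = 0.0005686

Final: 0.0005686


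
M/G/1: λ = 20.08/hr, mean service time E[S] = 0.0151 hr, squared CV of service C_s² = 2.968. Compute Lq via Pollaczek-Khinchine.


ρ = λ·E[S] = 20.08·0.0151 = 0.3032
Lq = ρ²(1+C_s²)/(2(1−ρ)) = 0.09194·(1+2.968)/(2·0.6968)
= 0.09194·3.9680/1.3936 = 0.26177

Final: 0.26177


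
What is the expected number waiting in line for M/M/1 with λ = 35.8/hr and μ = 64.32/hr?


ρ = 35.8/64.32 = 0.5566
Lq = ρ²/(1−ρ) = 0.3098/0.4434 = 0.6987

Final: 0.6987


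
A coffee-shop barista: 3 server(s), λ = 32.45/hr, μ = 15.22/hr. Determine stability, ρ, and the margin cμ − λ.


Total capacity cμ = 3·15.22 = 45.66/hr
ρ = λ/(cμ) = 32.45/45.66 = 0.7107
Stable ⇔ ρ < 1: YES
Spare capacity = cμ − λ = 45.66 − 32.45 = 13.21/hr

Final: ρ = 0.7107; stable; margin = 13.21/hr


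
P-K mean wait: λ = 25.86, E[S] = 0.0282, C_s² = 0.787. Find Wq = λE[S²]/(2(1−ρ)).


ρ = λ·E[S] = 25.86·0.0282 = 0.7293
E[S²] = E[S]²(1+C_s²) = 0.0282²·(1+0.787) = 0.001421
Wq = λ·E[S²]/(2(1−ρ)) = 25.86·0.001421/(2·0.2707) = 0.06787 hr

Final: 0.06787 hr


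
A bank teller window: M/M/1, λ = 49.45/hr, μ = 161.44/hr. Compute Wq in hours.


ρ = 49.45/161.44 = 0.3063
Wq = ρ/(μ−λ) = 0.3063/(161.44 − 49.45) = 0.3063/111.99 = 0.002735 hr

Final: 0.002735 hr


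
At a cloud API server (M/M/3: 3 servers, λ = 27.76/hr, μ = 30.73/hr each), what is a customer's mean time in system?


a = 0.9034; ρ = 0.3011; P₀ = 0.402063
Lq = P₀·a^c·ρ/(c!(1−ρ)²) = 0.03045
Wq = Lq/λ = 0.03045/27.76 = 0.001097 hr
W = Wq + 1/μ = 0.001097 + 0.03254 = 0.03364 hr

Final: 0.03364 hr


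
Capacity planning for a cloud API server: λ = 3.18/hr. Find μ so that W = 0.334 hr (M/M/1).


W = 1/(μ−λ) ⇒ μ − λ = 1/W = 1/0.334 = 2.9940
μ = λ + 1/W = 3.18 + 2.9940 = 6.1740 per hr

Final: 6.1740 /hr


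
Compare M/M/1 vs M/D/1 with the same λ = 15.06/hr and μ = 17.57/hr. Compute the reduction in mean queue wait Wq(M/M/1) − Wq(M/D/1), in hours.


ρ = 15.06/17.57 = 0.8571
Wq(M/M/1) = ρ/(μ−λ) = 0.8571/2.51 = 0.34149 hr
Wq(M/D/1) = ρ/(2(μ−λ)) = 0.17075 hr
Savings = 0.34149 − 0.17075 = 0.17075 hr

Final: 0.17075 hr


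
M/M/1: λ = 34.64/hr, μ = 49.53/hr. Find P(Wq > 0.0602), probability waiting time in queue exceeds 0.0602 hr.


ρ = 34.64/49.53 = 0.6994
P(Wq > t) = ρ·e^{−(μ−λ)t} = 0.6994·e^{−0.8964}
= 0.6994·0.408045 = 0.285376

Final: 0.285376


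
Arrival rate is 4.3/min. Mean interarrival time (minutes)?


Mean interarrival time = 1/λ = 1/4.3 minute = 0.23256 minute
In minutes: 0.23256 × 1 = 0.2326 min

Final: 0.2326 min


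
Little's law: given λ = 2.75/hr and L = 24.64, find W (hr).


W = L/λ = 24.64/2.75 = 8.9600 hr

Final: 8.9600 hr


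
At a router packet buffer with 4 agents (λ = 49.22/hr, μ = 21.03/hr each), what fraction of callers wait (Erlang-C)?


a = λ/μ = 2.3405; ρ = a/4 = 0.5851
P₀ = 0.089050 (from M/M/c formula)
C(c,a) = [a^c/(c!(1−ρ))]·P₀ = [30.00609/(24·0.4149)]·0.089050
= 3.01351·0.089050 = 0.268353

Final: 0.268353


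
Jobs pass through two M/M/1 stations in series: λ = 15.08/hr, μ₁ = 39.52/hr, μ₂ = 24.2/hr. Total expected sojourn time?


Each node sees arrival rate λ = 15.08/hr (tandem ⇒ throughput preserved).
W₁ = 1/(μ₁−λ) = 1/(39.52−15.08) = 0.04092 hr
W₂ = 1/(μ₂−λ) = 1/(24.2−15.08) = 0.10965 hr
W_total = W₁ + W₂ = 0.04092 + 0.10965 = 0.15057 hr

Final: 0.15057 hr


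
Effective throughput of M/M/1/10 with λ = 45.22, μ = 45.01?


ρ = 1.0047; P_K = (1−ρ)ρ^10/(1−ρ^11) = 0.093040
λ_eff = λ(1 − P_K) = 45.22·(1 − 0.093040) = 45.22·0.906960 = 41.0127 /hr

Final: 41.0127 /hr


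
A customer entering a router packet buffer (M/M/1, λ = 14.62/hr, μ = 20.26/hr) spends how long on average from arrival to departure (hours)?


W = 1/(μ−λ) = 1/(20.26 − 14.62) = 1/5.64 = 0.1773 hr

Final: 0.1773 hr


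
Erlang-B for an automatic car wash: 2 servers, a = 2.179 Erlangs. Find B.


B(c,a) = (a^c/c!) / Σ_{k=0}^{c} a^k/k!
a^2/2! = 2.374020
Σ terms (k=0..2): 1.00000 + 2.17900 + 2.37402 = 5.553020
B = 2.374020/5.553020 = 0.427519

Final: 0.427519


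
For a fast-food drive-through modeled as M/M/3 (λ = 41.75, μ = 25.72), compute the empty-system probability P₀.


a = λ/μ = 41.75/25.72 = 1.6233; ρ = a/c = 0.5411
Σ_{k=0}^{2} a^k/k! (terms k=0..2) = 1.00000 + 1.62325 + 1.31747 = 3.94072
Tail: a^3/(3!(1−ρ)) = 4.27717/(6·0.4589) = 1.55336
P₀ = 1/(3.94072 + 1.55336) = 1/5.49408 = 0.182014

Final: 0.182014


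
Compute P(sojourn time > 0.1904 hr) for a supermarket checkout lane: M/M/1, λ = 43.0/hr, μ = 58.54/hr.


W ~ Exponential(μ−λ) for M/M/1.
μ − λ = 58.54 − 43.0 = 15.5400
P(W > t) = e^{−(μ−λ)t} = e^{−2.9588} = 0.051880

Final: 0.051880


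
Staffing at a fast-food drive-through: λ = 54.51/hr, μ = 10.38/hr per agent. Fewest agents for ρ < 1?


Stability requires cμ > λ ⇔ c > λ/μ.
λ/μ = 54.51/10.38 = 5.2514
Minimum integer c = ⌊5.2514⌋ + 1 = 6
Check: 6·10.38 = 62.28 > 54.51, while 5·10.38 = 51.90 ≤ 54.51

Final: 6 servers


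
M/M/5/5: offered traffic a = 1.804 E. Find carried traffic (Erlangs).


B(5,1.804) = 0.026492 (Erlang-B)
Carried load = a(1 − B) = 1.804·(1 − 0.026492) = 1.804·0.973508 = 1.7562 E

Final: 1.7562 Erlangs


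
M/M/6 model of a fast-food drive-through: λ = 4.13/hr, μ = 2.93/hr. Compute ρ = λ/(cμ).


ρ = λ/(cμ) = 4.13/(6·2.93) = 4.13/17.58 = 0.2349

Final: 0.2349


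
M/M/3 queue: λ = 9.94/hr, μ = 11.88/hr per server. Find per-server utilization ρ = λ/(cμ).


ρ = λ/(cμ) = 9.94/(3·11.88) = 9.94/35.64 = 0.2789

Final: 0.2789


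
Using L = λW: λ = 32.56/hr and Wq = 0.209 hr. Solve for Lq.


Lq = λWq = 32.56·0.209 = 6.8050

Final: 6.8050


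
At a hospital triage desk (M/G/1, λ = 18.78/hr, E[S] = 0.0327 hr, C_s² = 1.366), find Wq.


ρ = λ·E[S] = 18.78·0.0327 = 0.6141
E[S²] = E[S]²(1+C_s²) = 0.0327²·(1+1.366) = 0.002530
Wq = λ·E[S²]/(2(1−ρ)) = 18.78·0.002530/(2·0.3859) = 0.06156 hr

Final: 0.06156 hr


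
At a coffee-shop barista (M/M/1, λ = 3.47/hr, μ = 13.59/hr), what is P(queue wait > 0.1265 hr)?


ρ = 3.47/13.59 = 0.2553
P(Wq > t) = ρ·e^{−(μ−λ)t} = 0.2553·e^{−1.2802}
= 0.2553·0.277987 = 0.070980

Final: 0.070980


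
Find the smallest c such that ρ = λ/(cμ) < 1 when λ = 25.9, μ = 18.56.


Stability requires cμ > λ ⇔ c > λ/μ.
λ/μ = 25.9/18.56 = 1.3955
Minimum integer c = ⌊1.3955⌋ + 1 = 2
Check: 2·18.56 = 37.12 > 25.9, while 1·18.56 = 18.56 ≤ 25.9

Final: 2 servers


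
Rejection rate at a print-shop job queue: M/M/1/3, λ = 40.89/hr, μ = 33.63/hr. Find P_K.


ρ = λ/μ = 40.89/33.63 = 1.2159
P_K = (1−ρ)ρ^K/(1−ρ^(K+1)) = (-0.2159·1.797508)/(1 − 2.185551)
= -0.388044/-1.185551 = 0.327311

Final: 0.327311


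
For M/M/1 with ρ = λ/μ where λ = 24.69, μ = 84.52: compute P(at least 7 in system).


ρ = 24.69/84.52 = 0.2921
P(N ≥ n) = ρ^n = 0.2921^7 = 0.0001815

Final: 0.0001815


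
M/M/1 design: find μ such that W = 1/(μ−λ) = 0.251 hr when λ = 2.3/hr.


W = 1/(μ−λ) ⇒ μ − λ = 1/W = 1/0.251 = 3.9841
μ = λ + 1/W = 2.3 + 3.9841 = 6.2841 per hr

Final: 6.2841 /hr


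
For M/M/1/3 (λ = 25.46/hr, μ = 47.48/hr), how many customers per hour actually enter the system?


ρ = 0.5362; P_K = (1−ρ)ρ^3/(1−ρ^4) = 0.077952
λ_eff = λ(1 − P_K) = 25.46·(1 − 0.077952) = 25.46·0.922048 = 23.4753 /hr

Final: 23.4753 /hr


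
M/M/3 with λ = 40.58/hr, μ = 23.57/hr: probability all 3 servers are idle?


a = λ/μ = 40.58/23.57 = 1.7217; ρ = a/c = 0.5739
Σ_{k=0}^{2} a^k/k! (terms k=0..2) = 1.00000 + 1.72168 + 1.48209 = 4.20377
Tail: a^3/(3!(1−ρ)) = 5.10337/(6·0.4261) = 1.99613
P₀ = 1/(4.20377 + 1.99613) = 1/6.19990 = 0.161293

Final: 0.161293


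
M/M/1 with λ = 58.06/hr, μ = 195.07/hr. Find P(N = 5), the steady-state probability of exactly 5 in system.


ρ = 58.06/195.07 = 0.2976
P_n = (1−ρ)·ρ^n = (1 − 0.2976)·0.2976^5 = 0.7024·0.002336 = 0.001641

Final: 0.001641


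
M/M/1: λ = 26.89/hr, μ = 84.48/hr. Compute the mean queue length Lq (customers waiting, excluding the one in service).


ρ = 26.89/84.48 = 0.3183
Lq = ρ²/(1−ρ) = 0.1013/0.6817 = 0.1486

Final: 0.1486


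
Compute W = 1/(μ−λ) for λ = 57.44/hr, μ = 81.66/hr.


W = 1/(μ−λ) = 1/(81.66 − 57.44) = 1/24.22 = 0.04129 hr

Final: 0.04129 hr


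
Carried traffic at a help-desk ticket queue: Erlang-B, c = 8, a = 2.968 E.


B(8,2.968) = 0.007705 (Erlang-B)
Carried load = a(1 − B) = 2.968·(1 − 0.007705) = 2.968·0.992295 = 2.9451 E

Final: 2.9451 Erlangs


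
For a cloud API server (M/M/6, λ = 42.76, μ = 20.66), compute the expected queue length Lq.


a = λ/μ = 2.0697; ρ = a/6 = 0.3449
P₀ = 0.125994
Lq = P₀·a^c·ρ / (c!·(1−ρ)²) = 0.125994·78.60393·0.3449/(720·0.42909)
= 0.01106

Final: 0.01106


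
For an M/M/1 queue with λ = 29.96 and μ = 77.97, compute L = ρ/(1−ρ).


ρ = λ/μ = 29.96/77.97 = 0.3843
L = ρ/(1−ρ) = 0.3843/(1 − 0.3843) = 0.3843/0.6157 = 0.6240

Final: 0.6240


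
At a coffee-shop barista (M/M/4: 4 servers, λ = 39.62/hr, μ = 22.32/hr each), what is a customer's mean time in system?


a = 1.7751; ρ = 0.4438; P₀ = 0.165934
Lq = P₀·a^c·ρ/(c!(1−ρ)²) = 0.09846
Wq = Lq/λ = 0.09846/39.62 = 0.002485 hr
W = Wq + 1/μ = 0.002485 + 0.04480 = 0.04729 hr

Final: 0.04729 hr


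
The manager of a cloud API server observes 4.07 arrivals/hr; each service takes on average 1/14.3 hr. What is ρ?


ρ = λ/μ = 4.07/14.3 = 0.2846

Final: 0.2846


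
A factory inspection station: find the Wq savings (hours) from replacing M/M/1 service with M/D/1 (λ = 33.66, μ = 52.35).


ρ = 33.66/52.35 = 0.6430
Wq(M/M/1) = ρ/(μ−λ) = 0.6430/18.69 = 0.03440 hr
Wq(M/D/1) = ρ/(2(μ−λ)) = 0.01720 hr
Savings = 0.03440 − 0.01720 = 0.01720 hr

Final: 0.01720 hr


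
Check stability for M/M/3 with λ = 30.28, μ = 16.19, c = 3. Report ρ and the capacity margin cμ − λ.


Total capacity cμ = 3·16.19 = 48.57/hr
ρ = λ/(cμ) = 30.28/48.57 = 0.6234
Stable ⇔ ρ < 1: YES
Spare capacity = cμ − λ = 48.57 − 30.28 = 18.29/hr

Final: ρ = 0.6234; stable; margin = 18.29/hr


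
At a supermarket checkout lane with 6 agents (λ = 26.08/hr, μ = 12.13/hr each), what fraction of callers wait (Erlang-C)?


a = λ/μ = 2.1500; ρ = a/6 = 0.3583
P₀ = 0.116212 (from M/M/c formula)
C(c,a) = [a^c/(c!(1−ρ))]·P₀ = [98.78266/(720·0.6417)]·0.116212
= 0.21382·0.116212 = 0.024848

Final: 0.024848


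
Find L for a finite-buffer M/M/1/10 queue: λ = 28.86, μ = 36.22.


ρ = 28.86/36.22 = 0.7968
L = ρ[1 − (K+1)ρ^K + Kρ^(K+1)] / [(1−ρ)(1−ρ^(K+1))]
Numerator: 0.7968·(1 − 11·0.103152 + 10·0.082191) = 0.547591
Denominator: (0.2032)·(0.917809) = 0.186501
L = 0.547591/0.186501 = 2.9361

Final: 2.9361


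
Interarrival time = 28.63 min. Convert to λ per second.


λ = 1/(interarrival time) in consistent units.
1 second = 0.0166667 min, so λ = 0.0166667/28.63 = 0.0005821 per second

Final: 0.0005821 /sec


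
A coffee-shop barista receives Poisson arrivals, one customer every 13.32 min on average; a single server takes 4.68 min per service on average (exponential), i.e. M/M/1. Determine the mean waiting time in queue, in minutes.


λ = 60/13.32 = 4.5045 /hr
μ = 60/4.68 = 12.8205 /hr
ρ = λ/μ = 4.5045/12.8205 = 0.3514
Wq = ρ/(μ−λ) = 0.3514/(12.8205−4.5045) = 0.04225 hr
In minutes: 0.04225·60 = 2.535 min

Final: 2.535 min


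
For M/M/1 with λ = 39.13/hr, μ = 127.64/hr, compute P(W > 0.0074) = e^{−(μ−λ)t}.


W ~ Exponential(μ−λ) for M/M/1.
μ − λ = 127.64 − 39.13 = 88.5100
P(W > t) = e^{−(μ−λ)t} = e^{−0.6550} = 0.519456

Final: 0.519456


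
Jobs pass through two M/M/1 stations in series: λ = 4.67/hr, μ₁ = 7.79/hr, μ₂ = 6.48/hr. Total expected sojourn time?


Each node sees arrival rate λ = 4.67/hr (tandem ⇒ throughput preserved).
W₁ = 1/(μ₁−λ) = 1/(7.79−4.67) = 0.32051 hr
W₂ = 1/(μ₂−λ) = 1/(6.48−4.67) = 0.55249 hr
W_total = W₁ + W₂ = 0.32051 + 0.55249 = 0.87300 hr

Final: 0.87300 hr


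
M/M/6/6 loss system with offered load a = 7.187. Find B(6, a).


B(c,a) = (a^c/c!) / Σ_{k=0}^{c} a^k/k!
a^6/6! = 191.405042
Σ terms (k=0..6): 1.00000 + 7.18700 + 25.82648 + 61.87165 + 111.16788 + 159.79272 + 191.40504 = 558.250774
B = 191.405042/558.250774 = 0.342866

Final: 0.342866


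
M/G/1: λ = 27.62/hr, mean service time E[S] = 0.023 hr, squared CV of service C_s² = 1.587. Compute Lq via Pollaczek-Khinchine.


ρ = λ·E[S] = 27.62·0.023 = 0.6353
Lq = ρ²(1+C_s²)/(2(1−ρ)) = 0.4036·(1+1.587)/(2·0.3647)
= 0.4036·2.5870/0.7295 = 1.43115

Final: 1.43115


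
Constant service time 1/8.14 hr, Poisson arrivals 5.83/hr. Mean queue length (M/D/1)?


ρ = 5.83/8.14 = 0.7162
M/D/1: Lq = ρ²/(2(1−ρ)) = 0.5130/(2·0.2838) = 0.90380

Final: 0.90380


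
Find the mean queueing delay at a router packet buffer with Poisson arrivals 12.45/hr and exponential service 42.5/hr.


ρ = 12.45/42.5 = 0.2929
Wq = ρ/(μ−λ) = 0.2929/(42.5 − 12.45) = 0.2929/30.05 = 0.009748 hr

Final: 0.009748 hr


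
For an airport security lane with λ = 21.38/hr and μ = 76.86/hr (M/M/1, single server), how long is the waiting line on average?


ρ = 21.38/76.86 = 0.2782
Lq = ρ²/(1−ρ) = 0.07738/0.7218 = 0.1072

Final: 0.1072


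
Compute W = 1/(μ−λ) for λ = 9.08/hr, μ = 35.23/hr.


W = 1/(μ−λ) = 1/(35.23 − 9.08) = 1/26.15 = 0.03824 hr

Final: 0.03824 hr


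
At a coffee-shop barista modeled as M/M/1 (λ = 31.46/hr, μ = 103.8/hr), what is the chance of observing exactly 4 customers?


ρ = 31.46/103.8 = 0.3031
P_n = (1−ρ)·ρ^n = (1 − 0.3031)·0.3031^4 = 0.6969·0.008438 = 0.005881

Final: 0.005881


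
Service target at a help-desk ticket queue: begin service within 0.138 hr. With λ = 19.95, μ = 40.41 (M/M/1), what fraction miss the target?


ρ = 19.95/40.41 = 0.4937
P(Wq > t) = ρ·e^{−(μ−λ)t} = 0.4937·e^{−2.8235}
= 0.4937·0.059399 = 0.029325

Final: 0.029325


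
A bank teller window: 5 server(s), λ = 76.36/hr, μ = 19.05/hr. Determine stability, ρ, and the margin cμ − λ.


Total capacity cμ = 5·19.05 = 95.25/hr
ρ = λ/(cμ) = 76.36/95.25 = 0.8017
Stable ⇔ ρ < 1: YES
Spare capacity = cμ − λ = 95.25 − 76.36 = 18.89/hr

Final: ρ = 0.8017; stable; margin = 18.89/hr


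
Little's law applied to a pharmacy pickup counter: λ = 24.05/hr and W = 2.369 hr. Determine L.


L = λW = 24.05·2.369 = 56.9745

Final: 56.9745


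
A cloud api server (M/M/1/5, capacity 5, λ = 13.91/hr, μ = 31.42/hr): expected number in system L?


ρ = 13.91/31.42 = 0.4427
L = ρ[1 − (K+1)ρ^K + Kρ^(K+1)] / [(1−ρ)(1−ρ^(K+1))]
Numerator: 0.4427·(1 − 6·0.017006 + 5·0.007529) = 0.414204
Denominator: (0.5573)·(0.992471) = 0.553093
L = 0.414204/0.553093 = 0.7489

Final: 0.7489


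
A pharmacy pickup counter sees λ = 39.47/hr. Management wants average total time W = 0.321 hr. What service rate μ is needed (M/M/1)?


W = 1/(μ−λ) ⇒ μ − λ = 1/W = 1/0.321 = 3.1153
μ = λ + 1/W = 39.47 + 3.1153 = 42.5853 per hr

Final: 42.5853 /hr


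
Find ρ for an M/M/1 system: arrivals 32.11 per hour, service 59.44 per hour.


ρ = λ/μ = 32.11/59.44 = 0.5402

Final: 0.5402


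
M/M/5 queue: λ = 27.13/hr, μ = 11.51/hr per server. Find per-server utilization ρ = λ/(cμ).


ρ = λ/(cμ) = 27.13/(5·11.51) = 27.13/57.55 = 0.4714

Final: 0.4714


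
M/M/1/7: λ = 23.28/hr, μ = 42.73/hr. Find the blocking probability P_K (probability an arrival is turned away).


ρ = λ/μ = 23.28/42.73 = 0.5448
P_K = (1−ρ)ρ^K/(1−ρ^(K+1)) = (0.4552·0.014248)/(1 − 0.007762)
= 0.006485/0.992238 = 0.006536

Final: 0.006536


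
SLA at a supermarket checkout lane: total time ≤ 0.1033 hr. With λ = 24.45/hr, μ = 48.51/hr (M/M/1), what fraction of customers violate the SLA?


W ~ Exponential(μ−λ) for M/M/1.
μ − λ = 48.51 − 24.45 = 24.0600
P(W > t) = e^{−(μ−λ)t} = e^{−2.4854} = 0.083292

Final: 0.083292


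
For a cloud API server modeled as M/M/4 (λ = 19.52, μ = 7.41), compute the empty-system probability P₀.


a = λ/μ = 19.52/7.41 = 2.6343; ρ = a/c = 0.6586
Σ_{k=0}^{3} a^k/k! (terms k=0..3) = 1.00000 + 2.63428 + 3.46971 + 3.04673 = 10.15072
Tail: a^4/(4!(1−ρ)) = 48.15556/(24·0.3414) = 5.87669
P₀ = 1/(10.15072 + 5.87669) = 1/16.02741 = 0.062393

Final: 0.062393


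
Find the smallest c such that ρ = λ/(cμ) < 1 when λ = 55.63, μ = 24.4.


Stability requires cμ > λ ⇔ c > λ/μ.
λ/μ = 55.63/24.4 = 2.2799
Minimum integer c = ⌊2.2799⌋ + 1 = 3
Check: 3·24.4 = 73.20 > 55.63, while 2·24.4 = 48.80 ≤ 55.63

Final: 3 servers


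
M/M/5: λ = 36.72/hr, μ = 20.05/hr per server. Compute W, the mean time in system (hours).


a = 1.8314; ρ = 0.3663; P₀ = 0.159440
Lq = P₀·a^c·ρ/(c!(1−ρ)²) = 0.02497
Wq = Lq/λ = 0.02497/36.72 = 0.0006800 hr
W = Wq + 1/μ = 0.0006800 + 0.04988 = 0.05056 hr

Final: 0.05056 hr


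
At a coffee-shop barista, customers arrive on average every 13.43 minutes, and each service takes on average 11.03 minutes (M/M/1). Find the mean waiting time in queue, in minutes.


λ = 60/13.43 = 4.4676 /hr
μ = 60/11.03 = 5.4397 /hr
ρ = λ/μ = 4.4676/5.4397 = 0.8213
Wq = ρ/(μ−λ) = 0.8213/(5.4397−4.4676) = 0.84487 hr
In minutes: 0.84487·60 = 50.692 min

Final: 50.692 min


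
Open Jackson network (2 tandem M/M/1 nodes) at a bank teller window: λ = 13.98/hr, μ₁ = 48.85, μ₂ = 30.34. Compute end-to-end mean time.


Each node sees arrival rate λ = 13.98/hr (tandem ⇒ throughput preserved).
W₁ = 1/(μ₁−λ) = 1/(48.85−13.98) = 0.02868 hr
W₂ = 1/(μ₂−λ) = 1/(30.34−13.98) = 0.06112 hr
W_total = W₁ + W₂ = 0.02868 + 0.06112 = 0.08980 hr

Final: 0.08980 hr


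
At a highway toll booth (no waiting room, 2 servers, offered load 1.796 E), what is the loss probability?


B(c,a) = (a^c/c!) / Σ_{k=0}^{c} a^k/k!
a^2/2! = 1.612808
Σ terms (k=0..2): 1.00000 + 1.79600 + 1.61281 = 4.408808
B = 1.612808/4.408808 = 0.365815

Final: 0.365815


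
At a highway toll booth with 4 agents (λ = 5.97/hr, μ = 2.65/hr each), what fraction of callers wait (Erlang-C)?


a = λ/μ = 2.2528; ρ = a/4 = 0.5632
P₀ = 0.098491 (from M/M/c formula)
C(c,a) = [a^c/(c!(1−ρ))]·P₀ = [25.75810/(24·0.4368)]·0.098491
= 2.45713·0.098491 = 0.242005

Final: 0.242005


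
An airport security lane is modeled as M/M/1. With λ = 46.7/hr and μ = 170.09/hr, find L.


ρ = λ/μ = 46.7/170.09 = 0.2746
L = ρ/(1−ρ) = 0.2746/(1 − 0.2746) = 0.2746/0.7254 = 0.3785

Final: 0.3785


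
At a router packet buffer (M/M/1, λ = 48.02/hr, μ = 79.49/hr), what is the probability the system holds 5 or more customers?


ρ = 48.02/79.49 = 0.6041
P(N ≥ n) = ρ^n = 0.6041^5 = 0.080454

Final: 0.080454


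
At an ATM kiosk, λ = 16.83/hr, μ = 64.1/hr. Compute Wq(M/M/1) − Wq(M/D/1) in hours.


ρ = 16.83/64.1 = 0.2626
Wq(M/M/1) = ρ/(μ−λ) = 0.2626/47.27 = 0.005554 hr
Wq(M/D/1) = ρ/(2(μ−λ)) = 0.002777 hr
Savings = 0.005554 − 0.002777 = 0.002777 hr

Final: 0.002777 hr


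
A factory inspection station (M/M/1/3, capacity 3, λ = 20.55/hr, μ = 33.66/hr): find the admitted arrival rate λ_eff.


ρ = 0.6105; P_K = (1−ρ)ρ^3/(1−ρ^4) = 0.102930
λ_eff = λ(1 − P_K) = 20.55·(1 − 0.102930) = 20.55·0.897070 = 18.4348 /hr

Final: 18.4348 /hr


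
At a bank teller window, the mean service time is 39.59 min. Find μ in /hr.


μ = 1/(service time) in consistent units.
1 hour = 60 min, so μ = 60/39.59 = 1.5155 per hour

Final: 1.5155 /hr


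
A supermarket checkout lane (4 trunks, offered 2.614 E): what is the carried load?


B(4,2.614) = 0.162757 (Erlang-B)
Carried load = a(1 − B) = 2.614·(1 − 0.162757) = 2.614·0.837243 = 2.1886 E

Final: 2.1886 Erlangs


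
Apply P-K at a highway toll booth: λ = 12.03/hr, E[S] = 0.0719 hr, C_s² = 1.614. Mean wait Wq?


ρ = λ·E[S] = 12.03·0.0719 = 0.8650
E[S²] = E[S]²(1+C_s²) = 0.0719²·(1+1.614) = 0.013513
Wq = λ·E[S²]/(2(1−ρ)) = 12.03·0.013513/(2·0.1350) = 0.60190 hr

Final: 0.60190 hr


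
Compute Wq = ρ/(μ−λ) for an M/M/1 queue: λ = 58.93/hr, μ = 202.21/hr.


ρ = 58.93/202.21 = 0.2914
Wq = ρ/(μ−λ) = 0.2914/(202.21 − 58.93) = 0.2914/143.28 = 0.002034 hr

Final: 0.002034 hr


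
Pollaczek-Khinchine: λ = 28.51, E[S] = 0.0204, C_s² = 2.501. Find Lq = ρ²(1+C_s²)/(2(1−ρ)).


ρ = λ·E[S] = 28.51·0.0204 = 0.5816
Lq = ρ²(1+C_s²)/(2(1−ρ)) = 0.3383·(1+2.501)/(2·0.4184)
= 0.3383·3.5010/0.8368 = 1.41524

Final: 1.41524


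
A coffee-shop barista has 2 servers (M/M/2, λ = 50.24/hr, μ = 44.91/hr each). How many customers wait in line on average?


a = λ/μ = 1.1187; ρ = a/2 = 0.5593
P₀ = 0.282593
Lq = P₀·a^c·ρ / (c!·(1−ρ)²) = 0.282593·1.25145·0.5593/(2·0.19418)
= 0.50935

Final: 0.50935


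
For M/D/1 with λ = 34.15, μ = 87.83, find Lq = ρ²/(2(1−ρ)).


ρ = 34.15/87.83 = 0.3888
M/D/1: Lq = ρ²/(2(1−ρ)) = 0.1512/(2·0.6112) = 0.12368

Final: 0.12368


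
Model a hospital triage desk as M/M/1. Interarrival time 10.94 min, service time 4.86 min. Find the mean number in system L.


λ = 60/10.94 = 5.4845 /hr
μ = 60/4.86 = 12.3457 /hr
ρ = λ/μ = 5.4845/12.3457 = 0.4442
L = ρ/(1−ρ) = 0.4442/0.5558 = 0.7993

Final: 0.7993


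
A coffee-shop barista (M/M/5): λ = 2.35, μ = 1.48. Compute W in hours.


a = 1.5878; ρ = 0.3176; P₀ = 0.203924
Lq = P₀·a^c·ρ/(c!(1−ρ)²) = 0.01170
Wq = Lq/λ = 0.01170/2.35 = 0.004977 hr
W = Wq + 1/μ = 0.004977 + 0.67568 = 0.68065 hr

Final: 0.68065 hr


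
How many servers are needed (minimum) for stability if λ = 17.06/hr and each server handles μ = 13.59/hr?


Stability requires cμ > λ ⇔ c > λ/μ.
λ/μ = 17.06/13.59 = 1.2553
Minimum integer c = ⌊1.2553⌋ + 1 = 2
Check: 2·13.59 = 27.18 > 17.06, while 1·13.59 = 13.59 ≤ 17.06

Final: 2 servers


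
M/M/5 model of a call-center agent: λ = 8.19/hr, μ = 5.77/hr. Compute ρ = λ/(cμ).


ρ = λ/(cμ) = 8.19/(5·5.77) = 8.19/28.85 = 0.2839

Final: 0.2839


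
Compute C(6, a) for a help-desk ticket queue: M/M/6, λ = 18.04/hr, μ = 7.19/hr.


a = λ/μ = 2.5090; ρ = a/6 = 0.4182
P₀ = 0.080876 (from M/M/c formula)
C(c,a) = [a^c/(c!(1−ρ))]·P₀ = [249.48581/(720·0.5818)]·0.080876
= 0.59555·0.080876 = 0.048166

Final: 0.048166


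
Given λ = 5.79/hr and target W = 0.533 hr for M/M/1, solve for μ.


W = 1/(μ−λ) ⇒ μ − λ = 1/W = 1/0.533 = 1.8762
μ = λ + 1/W = 5.79 + 1.8762 = 7.6662 per hr

Final: 7.6662 /hr


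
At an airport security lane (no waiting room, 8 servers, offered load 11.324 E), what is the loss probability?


B(c,a) = (a^c/c!) / Σ_{k=0}^{c} a^k/k!
a^8/8! = 6706.228734
Σ terms (k=0..8): 1.00000 + 11.32400 + 64.11649 + 242.01837 + 685.15401 + 1551.73679 + 2928.64457 + 4737.71016 + 6706.22873 = 16927.933122
B = 6706.228734/16927.933122 = 0.396163

Final: 0.396163


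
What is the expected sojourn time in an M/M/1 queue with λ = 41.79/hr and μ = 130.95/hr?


W = 1/(μ−λ) = 1/(130.95 − 41.79) = 1/89.16 = 0.01122 hr

Final: 0.01122 hr


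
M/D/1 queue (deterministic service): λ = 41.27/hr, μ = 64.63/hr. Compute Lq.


ρ = 41.27/64.63 = 0.6386
M/D/1: Lq = ρ²/(2(1−ρ)) = 0.4078/(2·0.3614) = 0.56407

Final: 0.56407


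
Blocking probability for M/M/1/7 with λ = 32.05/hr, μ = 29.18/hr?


ρ = λ/μ = 32.05/29.18 = 1.0984
P_K = (1−ρ)ρ^K/(1−ρ^(K+1)) = (-0.09836·1.928409)/(1 − 2.118078)
= -0.189669/-1.118078 = 0.169638

Final: 0.169638


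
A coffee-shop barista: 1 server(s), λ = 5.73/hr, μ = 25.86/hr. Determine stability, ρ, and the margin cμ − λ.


Total capacity cμ = 1·25.86 = 25.86/hr
ρ = λ/(cμ) = 5.73/25.86 = 0.2216
Stable ⇔ ρ < 1: YES
Spare capacity = cμ − λ = 25.86 − 5.73 = 20.13/hr

Final: ρ = 0.2216; stable; margin = 20.13/hr


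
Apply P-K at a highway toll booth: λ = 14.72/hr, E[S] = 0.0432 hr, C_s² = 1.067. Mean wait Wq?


ρ = λ·E[S] = 14.72·0.0432 = 0.6359
E[S²] = E[S]²(1+C_s²) = 0.0432²·(1+1.067) = 0.003858
Wq = λ·E[S²]/(2(1−ρ)) = 14.72·0.003858/(2·0.3641) = 0.07798 hr

Final: 0.07798 hr


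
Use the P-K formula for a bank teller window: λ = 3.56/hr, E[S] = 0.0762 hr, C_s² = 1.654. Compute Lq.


ρ = λ·E[S] = 3.56·0.0762 = 0.2713
Lq = ρ²(1+C_s²)/(2(1−ρ)) = 0.07359·(1+1.654)/(2·0.7287)
= 0.07359·2.6540/1.4575 = 0.13400

Final: 0.13400


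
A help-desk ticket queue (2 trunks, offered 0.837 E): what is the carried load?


B(2,0.837) = 0.160146 (Erlang-B)
Carried load = a(1 − B) = 0.837·(1 − 0.160146) = 0.837·0.839854 = 0.7030 E

Final: 0.7030 Erlangs


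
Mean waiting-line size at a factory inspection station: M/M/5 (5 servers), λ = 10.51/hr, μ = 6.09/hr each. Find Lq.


a = λ/μ = 1.7258; ρ = a/5 = 0.3452
P₀ = 0.177431
Lq = P₀·a^c·ρ / (c!·(1−ρ)²) = 0.177431·15.30831·0.3452/(120·0.42882)
= 0.01822

Final: 0.01822


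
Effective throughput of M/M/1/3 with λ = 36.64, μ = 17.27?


ρ = 2.1216; P_K = (1−ρ)ρ^3/(1−ρ^4) = 0.556105
λ_eff = λ(1 − P_K) = 36.64·(1 − 0.556105) = 36.64·0.443895 = 16.2643 /hr

Final: 16.2643 /hr


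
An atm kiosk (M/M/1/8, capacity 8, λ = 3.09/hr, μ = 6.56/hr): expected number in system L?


ρ = 3.09/6.56 = 0.4710
L = ρ[1 − (K+1)ρ^K + Kρ^(K+1)] / [(1−ρ)(1−ρ^(K+1))]
Numerator: 0.4710·(1 − 9·0.002423 + 8·0.001142) = 0.465064
Denominator: (0.5290)·(0.998858) = 0.528360
L = 0.465064/0.528360 = 0.8802

Final: 0.8802


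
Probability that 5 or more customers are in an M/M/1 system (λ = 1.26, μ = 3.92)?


ρ = 1.26/3.92 = 0.3214
P(N ≥ n) = ρ^n = 0.3214^5 = 0.003431

Final: 0.003431


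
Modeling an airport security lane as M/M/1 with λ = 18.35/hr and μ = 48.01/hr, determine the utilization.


ρ = λ/μ = 18.35/48.01 = 0.3822

Final: 0.3822


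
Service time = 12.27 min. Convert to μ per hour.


μ = 1/(service time) in consistent units.
1 hour = 60 min, so μ = 60/12.27 = 4.8900 per hour

Final: 4.8900 /hr


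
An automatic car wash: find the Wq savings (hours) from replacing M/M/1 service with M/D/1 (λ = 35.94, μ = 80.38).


ρ = 35.94/80.38 = 0.4471
Wq(M/M/1) = ρ/(μ−λ) = 0.4471/44.44 = 0.01006 hr
Wq(M/D/1) = ρ/(2(μ−λ)) = 0.005031 hr
Savings = 0.01006 − 0.005031 = 0.005031 hr

Final: 0.005031 hr


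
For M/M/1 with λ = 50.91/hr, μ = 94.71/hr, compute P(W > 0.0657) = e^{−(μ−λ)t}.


W ~ Exponential(μ−λ) for M/M/1.
μ − λ = 94.71 − 50.91 = 43.8000
P(W > t) = e^{−(μ−λ)t} = e^{−2.8777} = 0.056266

Final: 0.056266


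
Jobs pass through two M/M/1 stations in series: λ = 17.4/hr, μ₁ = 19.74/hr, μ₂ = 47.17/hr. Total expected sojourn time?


Each node sees arrival rate λ = 17.4/hr (tandem ⇒ throughput preserved).
W₁ = 1/(μ₁−λ) = 1/(19.74−17.4) = 0.42735 hr
W₂ = 1/(μ₂−λ) = 1/(47.17−17.4) = 0.03359 hr
W_total = W₁ + W₂ = 0.42735 + 0.03359 = 0.46094 hr

Final: 0.46094 hr


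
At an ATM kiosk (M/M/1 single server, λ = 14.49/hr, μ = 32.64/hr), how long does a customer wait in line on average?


ρ = 14.49/32.64 = 0.4439
Wq = ρ/(μ−λ) = 0.4439/(32.64 − 14.49) = 0.4439/18.15 = 0.02446 hr

Final: 0.02446 hr


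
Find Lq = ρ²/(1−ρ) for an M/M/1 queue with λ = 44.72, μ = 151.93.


ρ = 44.72/151.93 = 0.2943
Lq = ρ²/(1−ρ) = 0.08664/0.7057 = 0.1228

Final: 0.1228


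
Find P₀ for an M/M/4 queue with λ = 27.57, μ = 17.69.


a = λ/μ = 27.57/17.69 = 1.5585; ρ = a/c = 0.3896
Σ_{k=0}^{3} a^k/k! (terms k=0..3) = 1.00000 + 1.55851 + 1.21447 + 0.63092 = 4.40390
Tail: a^4/(4!(1−ρ)) = 5.89978/(24·0.6104) = 0.40274
P₀ = 1/(4.40390 + 0.40274) = 1/4.80665 = 0.208045

Final: 0.208045


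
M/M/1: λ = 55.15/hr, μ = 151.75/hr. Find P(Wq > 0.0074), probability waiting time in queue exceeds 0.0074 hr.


ρ = 55.15/151.75 = 0.3634
P(Wq > t) = ρ·e^{−(μ−λ)t} = 0.3634·e^{−0.7148}
= 0.3634·0.489270 = 0.177814

Final: 0.177814


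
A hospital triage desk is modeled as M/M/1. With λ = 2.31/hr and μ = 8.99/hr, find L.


ρ = λ/μ = 2.31/8.99 = 0.2570
L = ρ/(1−ρ) = 0.2570/(1 − 0.2570) = 0.2570/0.7430 = 0.3458

Final: 0.3458


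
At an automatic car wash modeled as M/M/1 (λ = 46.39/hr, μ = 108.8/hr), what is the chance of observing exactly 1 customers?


ρ = 46.39/108.8 = 0.4264
P_n = (1−ρ)·ρ^n = (1 − 0.4264)·0.4264^1 = 0.5736·0.426379 = 0.244580

Final: 0.244580


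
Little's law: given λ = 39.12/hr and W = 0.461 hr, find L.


L = λW = 39.12·0.461 = 18.0343

Final: 18.0343


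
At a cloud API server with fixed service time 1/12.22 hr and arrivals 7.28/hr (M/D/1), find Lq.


ρ = 7.28/12.22 = 0.5957
M/D/1: Lq = ρ²/(2(1−ρ)) = 0.3549/(2·0.4043) = 0.43897

Final: 0.43897


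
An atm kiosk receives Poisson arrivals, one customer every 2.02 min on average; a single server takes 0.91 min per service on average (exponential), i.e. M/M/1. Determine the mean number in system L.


λ = 60/2.02 = 29.7030 /hr
μ = 60/0.91 = 65.9341 /hr
ρ = λ/μ = 29.7030/65.9341 = 0.4505
L = ρ/(1−ρ) = 0.4505/0.5495 = 0.8198

Final: 0.8198


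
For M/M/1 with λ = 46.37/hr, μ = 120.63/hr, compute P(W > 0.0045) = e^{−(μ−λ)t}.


W ~ Exponential(μ−λ) for M/M/1.
μ − λ = 120.63 − 46.37 = 74.2600
P(W > t) = e^{−(μ−λ)t} = e^{−0.3342} = 0.715932

Final: 0.715932


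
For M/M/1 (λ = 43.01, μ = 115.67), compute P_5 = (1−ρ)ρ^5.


ρ = 43.01/115.67 = 0.3718
P_n = (1−ρ)·ρ^n = (1 − 0.3718)·0.3718^5 = 0.6282·0.007108 = 0.004465

Final: 0.004465


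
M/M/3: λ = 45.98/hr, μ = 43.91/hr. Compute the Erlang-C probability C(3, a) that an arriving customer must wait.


a = λ/μ = 1.0471; ρ = a/3 = 0.3490
P₀ = 0.346096 (from M/M/c formula)
C(c,a) = [a^c/(c!(1−ρ))]·P₀ = [1.14820/(6·0.6510)]·0.346096
= 0.29398·0.346096 = 0.101745

Final: 0.101745


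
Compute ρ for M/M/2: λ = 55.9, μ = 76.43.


ρ = λ/(cμ) = 55.9/(2·76.43) = 55.9/152.86 = 0.3657

Final: 0.3657


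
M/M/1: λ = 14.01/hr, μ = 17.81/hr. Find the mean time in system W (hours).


W = 1/(μ−λ) = 1/(17.81 − 14.01) = 1/3.80 = 0.2632 hr

Final: 0.2632 hr


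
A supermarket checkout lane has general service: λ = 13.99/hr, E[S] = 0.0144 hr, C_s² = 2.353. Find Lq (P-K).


ρ = λ·E[S] = 13.99·0.0144 = 0.2015
Lq = ρ²(1+C_s²)/(2(1−ρ)) = 0.04058·(1+2.353)/(2·0.7985)
= 0.04058·3.3530/1.5971 = 0.08521

Final: 0.08521


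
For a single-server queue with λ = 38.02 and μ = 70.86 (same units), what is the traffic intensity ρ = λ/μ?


ρ = λ/μ = 38.02/70.86 = 0.5366

Final: 0.5366


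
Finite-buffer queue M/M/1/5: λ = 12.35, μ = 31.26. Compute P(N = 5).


ρ = λ/μ = 12.35/31.26 = 0.3951
P_K = (1−ρ)ρ^K/(1−ρ^(K+1)) = (0.6049·0.009625)/(1 − 0.003802)
= 0.005822/0.996198 = 0.005844

Final: 0.005844


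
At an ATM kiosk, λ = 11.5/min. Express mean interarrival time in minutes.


Mean interarrival time = 1/λ = 1/11.5 minute = 0.08696 minute
In minutes: 0.08696 × 1 = 0.08696 min

Final: 0.08696 min


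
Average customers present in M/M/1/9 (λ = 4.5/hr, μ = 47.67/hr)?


ρ = 4.5/47.67 = 0.09440
L = ρ[1 − (K+1)ρ^K + Kρ^(K+1)] / [(1−ρ)(1−ρ^(K+1))]
Numerator: 0.09440·(1 − 10·5.953e-10 + 9·5.619e-11) = 0.094399
Denominator: (0.9056)·(1.000000) = 0.905601
L = 0.094399/0.905601 = 0.1042

Final: 0.1042


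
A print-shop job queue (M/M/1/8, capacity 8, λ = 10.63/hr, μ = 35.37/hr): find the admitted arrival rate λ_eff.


ρ = 0.3005; P_K = (1−ρ)ρ^8/(1−ρ^9) = 0.00004655
λ_eff = λ(1 − P_K) = 10.63·(1 − 0.00004655) = 10.63·0.999953 = 10.6295 /hr

Final: 10.6295 /hr


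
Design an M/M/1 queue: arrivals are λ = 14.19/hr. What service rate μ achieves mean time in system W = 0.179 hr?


W = 1/(μ−λ) ⇒ μ − λ = 1/W = 1/0.179 = 5.5866
μ = λ + 1/W = 14.19 + 5.5866 = 19.7766 per hr

Final: 19.7766 /hr


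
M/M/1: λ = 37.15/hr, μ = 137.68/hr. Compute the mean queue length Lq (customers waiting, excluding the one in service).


ρ = 37.15/137.68 = 0.2698
Lq = ρ²/(1−ρ) = 0.07281/0.7302 = 0.09971

Final: 0.09971


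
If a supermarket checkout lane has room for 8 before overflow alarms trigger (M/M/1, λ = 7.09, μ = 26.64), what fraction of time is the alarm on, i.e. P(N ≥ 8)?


ρ = 7.09/26.64 = 0.2661
P(N ≥ n) = ρ^n = 0.2661^8 = 0.00002517

Final: 0.00002517


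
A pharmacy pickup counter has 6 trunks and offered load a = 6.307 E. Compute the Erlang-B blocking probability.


B(c,a) = (a^c/c!) / Σ_{k=0}^{c} a^k/k!
a^6/6! = 87.418729
Σ terms (k=0..6): 1.00000 + 6.30700 + 19.88912 + 41.81357 + 65.92955 + 83.16353 + 87.41873 = 305.521498
B = 87.418729/305.521498 = 0.286130

Final: 0.286130


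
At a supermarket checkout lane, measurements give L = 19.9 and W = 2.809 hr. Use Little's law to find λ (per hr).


λ = L/W = 19.9/2.809 = 7.0844 /hr

Final: 7.0844 /hr


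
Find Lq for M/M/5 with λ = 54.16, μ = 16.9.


a = λ/μ = 3.2047; ρ = a/5 = 0.6409
P₀ = 0.036947
Lq = P₀·a^c·ρ / (c!·(1−ρ)²) = 0.036947·338.03351·0.6409/(120·0.12892)
= 0.51744

Final: 0.51744


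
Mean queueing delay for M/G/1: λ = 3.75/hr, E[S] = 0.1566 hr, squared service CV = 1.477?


ρ = λ·E[S] = 3.75·0.1566 = 0.5872
E[S²] = E[S]²(1+C_s²) = 0.1566²·(1+1.477) = 0.060745
Wq = λ·E[S²]/(2(1−ρ)) = 3.75·0.060745/(2·0.4128) = 0.27595 hr

Final: 0.27595 hr


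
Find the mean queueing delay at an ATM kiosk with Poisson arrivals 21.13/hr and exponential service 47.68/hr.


ρ = 21.13/47.68 = 0.4432
Wq = ρ/(μ−λ) = 0.4432/(47.68 − 21.13) = 0.4432/26.55 = 0.01669 hr

Final: 0.01669 hr


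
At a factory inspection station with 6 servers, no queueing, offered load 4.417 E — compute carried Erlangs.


B(6,4.417) = 0.147938 (Erlang-B)
Carried load = a(1 − B) = 4.417·(1 − 0.147938) = 4.417·0.852062 = 3.7636 E

Final: 3.7636 Erlangs


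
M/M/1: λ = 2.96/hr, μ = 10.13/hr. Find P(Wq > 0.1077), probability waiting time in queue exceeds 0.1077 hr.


ρ = 2.96/10.13 = 0.2922
P(Wq > t) = ρ·e^{−(μ−λ)t} = 0.2922·e^{−0.7722}
= 0.2922·0.461991 = 0.134995

Final: 0.134995


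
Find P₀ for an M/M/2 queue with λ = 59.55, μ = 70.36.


a = λ/μ = 59.55/70.36 = 0.8464; ρ = a/c = 0.4232
Σ_{k=0}^{1} a^k/k! (terms k=0..1) = 1.00000 + 0.84636 = 1.84636
Tail: a^2/(2!(1−ρ)) = 0.71633/(2·0.5768) = 0.62093
P₀ = 1/(1.84636 + 0.62093) = 1/2.46729 = 0.405303

Final: 0.405303


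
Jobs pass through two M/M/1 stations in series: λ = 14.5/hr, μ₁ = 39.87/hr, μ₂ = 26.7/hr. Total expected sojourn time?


Each node sees arrival rate λ = 14.5/hr (tandem ⇒ throughput preserved).
W₁ = 1/(μ₁−λ) = 1/(39.87−14.5) = 0.03942 hr
W₂ = 1/(μ₂−λ) = 1/(26.7−14.5) = 0.08197 hr
W_total = W₁ + W₂ = 0.03942 + 0.08197 = 0.12138 hr

Final: 0.12138 hr


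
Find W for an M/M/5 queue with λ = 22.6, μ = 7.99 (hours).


a = 2.8285; ρ = 0.5657; P₀ = 0.056364
Lq = P₀·a^c·ρ/(c!(1−ρ)²) = 0.25507
Wq = Lq/λ = 0.25507/22.6 = 0.01129 hr
W = Wq + 1/μ = 0.01129 + 0.12516 = 0.13644 hr

Final: 0.13644 hr


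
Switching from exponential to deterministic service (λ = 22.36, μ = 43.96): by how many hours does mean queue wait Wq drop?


ρ = 22.36/43.96 = 0.5086
Wq(M/M/1) = ρ/(μ−λ) = 0.5086/21.60 = 0.02355 hr
Wq(M/D/1) = ρ/(2(μ−λ)) = 0.01177 hr
Savings = 0.02355 − 0.01177 = 0.01177 hr

Final: 0.01177 hr


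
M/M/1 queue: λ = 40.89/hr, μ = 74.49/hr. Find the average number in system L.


ρ = λ/μ = 40.89/74.49 = 0.5489
L = ρ/(1−ρ) = 0.5489/(1 − 0.5489) = 0.5489/0.4511 = 1.2170

Final: 1.2170


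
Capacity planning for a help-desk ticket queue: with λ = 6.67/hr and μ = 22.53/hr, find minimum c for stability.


Stability requires cμ > λ ⇔ c > λ/μ.
λ/μ = 6.67/22.53 = 0.2960
Minimum integer c = ⌊0.2960⌋ + 1 = 1
Check: 1·22.53 = 22.53 > 6.67, while 0·22.53 = 0.00 ≤ 6.67

Final: 1 servers


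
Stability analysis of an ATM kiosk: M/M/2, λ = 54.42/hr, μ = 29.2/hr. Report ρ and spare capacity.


Total capacity cμ = 2·29.2 = 58.40/hr
ρ = λ/(cμ) = 54.42/58.40 = 0.9318
Stable ⇔ ρ < 1: YES
Spare capacity = cμ − λ = 58.40 − 54.42 = 3.98/hr

Final: ρ = 0.9318; stable; margin = 3.98/hr


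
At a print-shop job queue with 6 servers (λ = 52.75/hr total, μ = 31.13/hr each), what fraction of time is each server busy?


ρ = λ/(cμ) = 52.75/(6·31.13) = 52.75/186.78 = 0.2824

Final: 0.2824


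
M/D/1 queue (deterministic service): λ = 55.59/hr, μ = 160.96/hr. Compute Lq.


ρ = 55.59/160.96 = 0.3454
M/D/1: Lq = ρ²/(2(1−ρ)) = 0.1193/(2·0.6546) = 0.09110

Final: 0.09110


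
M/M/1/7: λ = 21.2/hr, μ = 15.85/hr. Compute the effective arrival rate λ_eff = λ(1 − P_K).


ρ = 1.3375; P_K = (1−ρ)ρ^7/(1−ρ^8) = 0.279659
λ_eff = λ(1 − P_K) = 21.2·(1 − 0.279659) = 21.2·0.720341 = 15.2712 /hr

Final: 15.2712 /hr


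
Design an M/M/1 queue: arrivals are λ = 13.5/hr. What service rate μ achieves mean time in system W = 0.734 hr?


W = 1/(μ−λ) ⇒ μ − λ = 1/W = 1/0.734 = 1.3624
μ = λ + 1/W = 13.5 + 1.3624 = 14.8624 per hr

Final: 14.8624 /hr


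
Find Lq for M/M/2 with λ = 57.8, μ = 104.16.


a = λ/μ = 0.5549; ρ = a/2 = 0.2775
P₀ = 0.565609
Lq = P₀·a^c·ρ / (c!·(1−ρ)²) = 0.565609·0.30793·0.2775/(2·0.52207)
= 0.04628

Final: 0.04628


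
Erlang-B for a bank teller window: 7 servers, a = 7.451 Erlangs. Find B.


B(c,a) = (a^c/c!) / Σ_{k=0}^{c} a^k/k!
a^7/7! = 252.971390
Σ terms (k=0..7): 1.00000 + 7.45100 + 27.75870 + 68.94336 + 128.42424 + 191.37781 + 237.65934 + 252.97139 = 915.585836
B = 252.971390/915.585836 = 0.276295

Final: 0.276295
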